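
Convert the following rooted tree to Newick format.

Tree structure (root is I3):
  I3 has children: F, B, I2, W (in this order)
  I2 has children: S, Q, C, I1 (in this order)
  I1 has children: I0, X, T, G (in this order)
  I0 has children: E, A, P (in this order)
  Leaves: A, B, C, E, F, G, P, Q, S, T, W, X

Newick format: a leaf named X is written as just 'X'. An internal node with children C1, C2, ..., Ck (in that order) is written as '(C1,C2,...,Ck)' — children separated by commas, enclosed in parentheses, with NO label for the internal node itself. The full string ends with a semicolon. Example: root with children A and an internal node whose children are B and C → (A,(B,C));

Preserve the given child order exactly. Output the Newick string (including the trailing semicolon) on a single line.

Answer: (F,B,(S,Q,C,((E,A,P),X,T,G)),W);

Derivation:
internal I3 with children ['F', 'B', 'I2', 'W']
  leaf 'F' → 'F'
  leaf 'B' → 'B'
  internal I2 with children ['S', 'Q', 'C', 'I1']
    leaf 'S' → 'S'
    leaf 'Q' → 'Q'
    leaf 'C' → 'C'
    internal I1 with children ['I0', 'X', 'T', 'G']
      internal I0 with children ['E', 'A', 'P']
        leaf 'E' → 'E'
        leaf 'A' → 'A'
        leaf 'P' → 'P'
      → '(E,A,P)'
      leaf 'X' → 'X'
      leaf 'T' → 'T'
      leaf 'G' → 'G'
    → '((E,A,P),X,T,G)'
  → '(S,Q,C,((E,A,P),X,T,G))'
  leaf 'W' → 'W'
→ '(F,B,(S,Q,C,((E,A,P),X,T,G)),W)'
Final: (F,B,(S,Q,C,((E,A,P),X,T,G)),W);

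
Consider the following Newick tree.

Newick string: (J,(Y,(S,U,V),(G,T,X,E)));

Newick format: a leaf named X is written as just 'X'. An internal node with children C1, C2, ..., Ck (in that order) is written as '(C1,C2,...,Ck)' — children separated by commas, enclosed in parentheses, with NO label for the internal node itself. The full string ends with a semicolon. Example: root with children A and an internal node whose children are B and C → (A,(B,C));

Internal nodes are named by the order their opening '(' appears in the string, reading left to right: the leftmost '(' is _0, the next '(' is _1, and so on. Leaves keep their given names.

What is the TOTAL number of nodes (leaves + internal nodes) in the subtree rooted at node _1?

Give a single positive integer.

Newick: (J,(Y,(S,U,V),(G,T,X,E)));
Locate _1: it is the '(' at position 3 (the 2nd '(' reading left to right).
Query: subtree rooted at _1
_1: subtree_size = 1 + 10
  Y: subtree_size = 1 + 0
  _2: subtree_size = 1 + 3
    S: subtree_size = 1 + 0
    U: subtree_size = 1 + 0
    V: subtree_size = 1 + 0
  _3: subtree_size = 1 + 4
    G: subtree_size = 1 + 0
    T: subtree_size = 1 + 0
    X: subtree_size = 1 + 0
    E: subtree_size = 1 + 0
Total subtree size of _1: 11

Answer: 11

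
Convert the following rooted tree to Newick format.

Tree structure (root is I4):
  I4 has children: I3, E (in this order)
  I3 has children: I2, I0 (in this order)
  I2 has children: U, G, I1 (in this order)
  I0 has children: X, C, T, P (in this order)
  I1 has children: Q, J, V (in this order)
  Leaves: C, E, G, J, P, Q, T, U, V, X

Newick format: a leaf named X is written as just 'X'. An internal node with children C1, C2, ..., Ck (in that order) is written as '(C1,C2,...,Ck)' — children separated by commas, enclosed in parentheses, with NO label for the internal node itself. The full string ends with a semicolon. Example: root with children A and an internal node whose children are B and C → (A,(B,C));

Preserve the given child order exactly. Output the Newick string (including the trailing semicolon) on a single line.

internal I4 with children ['I3', 'E']
  internal I3 with children ['I2', 'I0']
    internal I2 with children ['U', 'G', 'I1']
      leaf 'U' → 'U'
      leaf 'G' → 'G'
      internal I1 with children ['Q', 'J', 'V']
        leaf 'Q' → 'Q'
        leaf 'J' → 'J'
        leaf 'V' → 'V'
      → '(Q,J,V)'
    → '(U,G,(Q,J,V))'
    internal I0 with children ['X', 'C', 'T', 'P']
      leaf 'X' → 'X'
      leaf 'C' → 'C'
      leaf 'T' → 'T'
      leaf 'P' → 'P'
    → '(X,C,T,P)'
  → '((U,G,(Q,J,V)),(X,C,T,P))'
  leaf 'E' → 'E'
→ '(((U,G,(Q,J,V)),(X,C,T,P)),E)'
Final: (((U,G,(Q,J,V)),(X,C,T,P)),E);

Answer: (((U,G,(Q,J,V)),(X,C,T,P)),E);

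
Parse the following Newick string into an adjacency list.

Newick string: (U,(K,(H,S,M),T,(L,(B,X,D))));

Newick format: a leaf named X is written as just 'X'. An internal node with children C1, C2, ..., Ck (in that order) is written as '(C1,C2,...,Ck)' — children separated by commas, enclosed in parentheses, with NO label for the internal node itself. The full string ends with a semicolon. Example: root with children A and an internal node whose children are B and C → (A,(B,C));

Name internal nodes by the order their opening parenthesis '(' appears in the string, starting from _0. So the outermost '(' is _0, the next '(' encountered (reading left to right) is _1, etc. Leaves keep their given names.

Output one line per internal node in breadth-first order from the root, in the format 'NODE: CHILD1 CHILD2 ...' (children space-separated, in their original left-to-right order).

Answer: _0: U _1
_1: K _2 T _3
_2: H S M
_3: L _4
_4: B X D

Derivation:
Input: (U,(K,(H,S,M),T,(L,(B,X,D))));
Scanning left-to-right, naming '(' by encounter order:
  pos 0: '(' -> open internal node _0 (depth 1)
  pos 3: '(' -> open internal node _1 (depth 2)
  pos 6: '(' -> open internal node _2 (depth 3)
  pos 12: ')' -> close internal node _2 (now at depth 2)
  pos 16: '(' -> open internal node _3 (depth 3)
  pos 19: '(' -> open internal node _4 (depth 4)
  pos 25: ')' -> close internal node _4 (now at depth 3)
  pos 26: ')' -> close internal node _3 (now at depth 2)
  pos 27: ')' -> close internal node _1 (now at depth 1)
  pos 28: ')' -> close internal node _0 (now at depth 0)
Total internal nodes: 5
BFS adjacency from root:
  _0: U _1
  _1: K _2 T _3
  _2: H S M
  _3: L _4
  _4: B X D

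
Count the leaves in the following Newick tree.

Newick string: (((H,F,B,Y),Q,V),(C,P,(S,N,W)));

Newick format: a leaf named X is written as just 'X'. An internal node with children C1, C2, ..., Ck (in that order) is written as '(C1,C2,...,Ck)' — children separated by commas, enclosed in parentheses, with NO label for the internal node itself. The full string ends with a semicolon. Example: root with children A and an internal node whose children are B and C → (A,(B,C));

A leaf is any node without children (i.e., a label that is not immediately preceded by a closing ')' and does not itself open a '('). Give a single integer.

Answer: 11

Derivation:
Newick: (((H,F,B,Y),Q,V),(C,P,(S,N,W)));
Scan left-to-right; a leaf is any maximal label run not followed by '(':
  pos 3: leaf 'H' → count = 1
  pos 5: leaf 'F' → count = 2
  pos 7: leaf 'B' → count = 3
  pos 9: leaf 'Y' → count = 4
  pos 12: leaf 'Q' → count = 5
  pos 14: leaf 'V' → count = 6
  pos 18: leaf 'C' → count = 7
  pos 20: leaf 'P' → count = 8
  pos 23: leaf 'S' → count = 9
  pos 25: leaf 'N' → count = 10
  pos 27: leaf 'W' → count = 11
Total leaves: 11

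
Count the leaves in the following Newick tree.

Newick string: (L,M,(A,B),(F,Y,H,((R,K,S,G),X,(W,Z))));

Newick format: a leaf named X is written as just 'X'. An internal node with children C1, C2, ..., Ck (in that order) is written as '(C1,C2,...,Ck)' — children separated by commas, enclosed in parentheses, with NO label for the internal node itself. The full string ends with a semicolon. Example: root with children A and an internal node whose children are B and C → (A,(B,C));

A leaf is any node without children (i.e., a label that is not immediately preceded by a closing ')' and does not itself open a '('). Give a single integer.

Newick: (L,M,(A,B),(F,Y,H,((R,K,S,G),X,(W,Z))));
Scan left-to-right; a leaf is any maximal label run not followed by '(':
  pos 1: leaf 'L' → count = 1
  pos 3: leaf 'M' → count = 2
  pos 6: leaf 'A' → count = 3
  pos 8: leaf 'B' → count = 4
  pos 12: leaf 'F' → count = 5
  pos 14: leaf 'Y' → count = 6
  pos 16: leaf 'H' → count = 7
  pos 20: leaf 'R' → count = 8
  pos 22: leaf 'K' → count = 9
  pos 24: leaf 'S' → count = 10
  pos 26: leaf 'G' → count = 11
  pos 29: leaf 'X' → count = 12
  pos 32: leaf 'W' → count = 13
  pos 34: leaf 'Z' → count = 14
Total leaves: 14

Answer: 14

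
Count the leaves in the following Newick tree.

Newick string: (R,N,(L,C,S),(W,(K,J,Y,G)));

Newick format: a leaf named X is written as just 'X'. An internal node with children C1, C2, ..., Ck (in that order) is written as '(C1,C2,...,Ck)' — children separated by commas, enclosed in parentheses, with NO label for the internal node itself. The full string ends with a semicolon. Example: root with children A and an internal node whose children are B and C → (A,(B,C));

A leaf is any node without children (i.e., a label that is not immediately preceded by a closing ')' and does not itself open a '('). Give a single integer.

Newick: (R,N,(L,C,S),(W,(K,J,Y,G)));
Scan left-to-right; a leaf is any maximal label run not followed by '(':
  pos 1: leaf 'R' → count = 1
  pos 3: leaf 'N' → count = 2
  pos 6: leaf 'L' → count = 3
  pos 8: leaf 'C' → count = 4
  pos 10: leaf 'S' → count = 5
  pos 14: leaf 'W' → count = 6
  pos 17: leaf 'K' → count = 7
  pos 19: leaf 'J' → count = 8
  pos 21: leaf 'Y' → count = 9
  pos 23: leaf 'G' → count = 10
Total leaves: 10

Answer: 10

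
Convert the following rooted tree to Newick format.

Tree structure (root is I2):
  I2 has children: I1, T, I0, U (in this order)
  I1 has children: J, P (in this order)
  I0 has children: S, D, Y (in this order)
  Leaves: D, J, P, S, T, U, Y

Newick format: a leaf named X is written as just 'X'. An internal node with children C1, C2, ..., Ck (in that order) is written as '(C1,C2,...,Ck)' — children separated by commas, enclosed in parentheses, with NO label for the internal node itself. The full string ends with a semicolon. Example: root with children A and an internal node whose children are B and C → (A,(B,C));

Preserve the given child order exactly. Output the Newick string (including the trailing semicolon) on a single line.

Answer: ((J,P),T,(S,D,Y),U);

Derivation:
internal I2 with children ['I1', 'T', 'I0', 'U']
  internal I1 with children ['J', 'P']
    leaf 'J' → 'J'
    leaf 'P' → 'P'
  → '(J,P)'
  leaf 'T' → 'T'
  internal I0 with children ['S', 'D', 'Y']
    leaf 'S' → 'S'
    leaf 'D' → 'D'
    leaf 'Y' → 'Y'
  → '(S,D,Y)'
  leaf 'U' → 'U'
→ '((J,P),T,(S,D,Y),U)'
Final: ((J,P),T,(S,D,Y),U);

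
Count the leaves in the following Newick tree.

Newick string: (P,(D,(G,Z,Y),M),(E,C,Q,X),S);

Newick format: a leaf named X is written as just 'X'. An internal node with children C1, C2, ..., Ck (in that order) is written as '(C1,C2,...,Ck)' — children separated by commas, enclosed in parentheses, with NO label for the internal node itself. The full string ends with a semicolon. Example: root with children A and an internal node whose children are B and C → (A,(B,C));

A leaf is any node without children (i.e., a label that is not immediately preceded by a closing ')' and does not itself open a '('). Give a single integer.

Newick: (P,(D,(G,Z,Y),M),(E,C,Q,X),S);
Scan left-to-right; a leaf is any maximal label run not followed by '(':
  pos 1: leaf 'P' → count = 1
  pos 4: leaf 'D' → count = 2
  pos 7: leaf 'G' → count = 3
  pos 9: leaf 'Z' → count = 4
  pos 11: leaf 'Y' → count = 5
  pos 14: leaf 'M' → count = 6
  pos 18: leaf 'E' → count = 7
  pos 20: leaf 'C' → count = 8
  pos 22: leaf 'Q' → count = 9
  pos 24: leaf 'X' → count = 10
  pos 27: leaf 'S' → count = 11
Total leaves: 11

Answer: 11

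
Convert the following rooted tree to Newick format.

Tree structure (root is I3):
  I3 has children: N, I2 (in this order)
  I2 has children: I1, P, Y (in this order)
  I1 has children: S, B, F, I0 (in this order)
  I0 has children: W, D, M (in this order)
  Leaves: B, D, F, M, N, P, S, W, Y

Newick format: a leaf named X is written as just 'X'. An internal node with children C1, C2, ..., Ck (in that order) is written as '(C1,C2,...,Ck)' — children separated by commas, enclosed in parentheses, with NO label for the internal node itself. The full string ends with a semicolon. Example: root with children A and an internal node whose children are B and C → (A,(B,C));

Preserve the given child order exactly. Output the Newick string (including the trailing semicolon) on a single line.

internal I3 with children ['N', 'I2']
  leaf 'N' → 'N'
  internal I2 with children ['I1', 'P', 'Y']
    internal I1 with children ['S', 'B', 'F', 'I0']
      leaf 'S' → 'S'
      leaf 'B' → 'B'
      leaf 'F' → 'F'
      internal I0 with children ['W', 'D', 'M']
        leaf 'W' → 'W'
        leaf 'D' → 'D'
        leaf 'M' → 'M'
      → '(W,D,M)'
    → '(S,B,F,(W,D,M))'
    leaf 'P' → 'P'
    leaf 'Y' → 'Y'
  → '((S,B,F,(W,D,M)),P,Y)'
→ '(N,((S,B,F,(W,D,M)),P,Y))'
Final: (N,((S,B,F,(W,D,M)),P,Y));

Answer: (N,((S,B,F,(W,D,M)),P,Y));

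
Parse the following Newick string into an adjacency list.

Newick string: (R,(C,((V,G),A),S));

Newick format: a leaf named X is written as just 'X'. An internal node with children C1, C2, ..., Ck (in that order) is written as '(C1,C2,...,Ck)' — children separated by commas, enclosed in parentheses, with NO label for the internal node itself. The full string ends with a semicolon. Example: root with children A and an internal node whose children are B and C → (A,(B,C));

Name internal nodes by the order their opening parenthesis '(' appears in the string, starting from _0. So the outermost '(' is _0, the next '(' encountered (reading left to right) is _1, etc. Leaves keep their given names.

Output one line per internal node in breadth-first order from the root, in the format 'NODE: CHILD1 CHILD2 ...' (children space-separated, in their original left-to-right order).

Input: (R,(C,((V,G),A),S));
Scanning left-to-right, naming '(' by encounter order:
  pos 0: '(' -> open internal node _0 (depth 1)
  pos 3: '(' -> open internal node _1 (depth 2)
  pos 6: '(' -> open internal node _2 (depth 3)
  pos 7: '(' -> open internal node _3 (depth 4)
  pos 11: ')' -> close internal node _3 (now at depth 3)
  pos 14: ')' -> close internal node _2 (now at depth 2)
  pos 17: ')' -> close internal node _1 (now at depth 1)
  pos 18: ')' -> close internal node _0 (now at depth 0)
Total internal nodes: 4
BFS adjacency from root:
  _0: R _1
  _1: C _2 S
  _2: _3 A
  _3: V G

Answer: _0: R _1
_1: C _2 S
_2: _3 A
_3: V G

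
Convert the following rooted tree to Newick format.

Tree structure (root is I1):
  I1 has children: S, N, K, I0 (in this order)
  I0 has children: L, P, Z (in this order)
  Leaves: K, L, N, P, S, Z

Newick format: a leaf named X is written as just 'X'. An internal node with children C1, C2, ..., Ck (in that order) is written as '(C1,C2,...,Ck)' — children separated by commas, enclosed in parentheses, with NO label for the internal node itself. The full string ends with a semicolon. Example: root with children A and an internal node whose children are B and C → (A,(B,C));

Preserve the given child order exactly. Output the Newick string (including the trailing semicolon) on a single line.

internal I1 with children ['S', 'N', 'K', 'I0']
  leaf 'S' → 'S'
  leaf 'N' → 'N'
  leaf 'K' → 'K'
  internal I0 with children ['L', 'P', 'Z']
    leaf 'L' → 'L'
    leaf 'P' → 'P'
    leaf 'Z' → 'Z'
  → '(L,P,Z)'
→ '(S,N,K,(L,P,Z))'
Final: (S,N,K,(L,P,Z));

Answer: (S,N,K,(L,P,Z));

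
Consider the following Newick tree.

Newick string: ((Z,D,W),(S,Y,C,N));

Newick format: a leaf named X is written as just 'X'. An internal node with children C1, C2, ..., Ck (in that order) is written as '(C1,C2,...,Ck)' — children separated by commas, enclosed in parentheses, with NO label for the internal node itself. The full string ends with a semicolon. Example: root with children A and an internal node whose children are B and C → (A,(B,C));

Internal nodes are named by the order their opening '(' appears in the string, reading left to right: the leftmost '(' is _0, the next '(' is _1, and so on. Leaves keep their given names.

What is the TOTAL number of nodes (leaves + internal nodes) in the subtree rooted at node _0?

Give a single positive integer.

Answer: 10

Derivation:
Newick: ((Z,D,W),(S,Y,C,N));
Locate _0: it is the '(' at position 0 (the 1st '(' reading left to right).
Query: subtree rooted at _0
_0: subtree_size = 1 + 9
  _1: subtree_size = 1 + 3
    Z: subtree_size = 1 + 0
    D: subtree_size = 1 + 0
    W: subtree_size = 1 + 0
  _2: subtree_size = 1 + 4
    S: subtree_size = 1 + 0
    Y: subtree_size = 1 + 0
    C: subtree_size = 1 + 0
    N: subtree_size = 1 + 0
Total subtree size of _0: 10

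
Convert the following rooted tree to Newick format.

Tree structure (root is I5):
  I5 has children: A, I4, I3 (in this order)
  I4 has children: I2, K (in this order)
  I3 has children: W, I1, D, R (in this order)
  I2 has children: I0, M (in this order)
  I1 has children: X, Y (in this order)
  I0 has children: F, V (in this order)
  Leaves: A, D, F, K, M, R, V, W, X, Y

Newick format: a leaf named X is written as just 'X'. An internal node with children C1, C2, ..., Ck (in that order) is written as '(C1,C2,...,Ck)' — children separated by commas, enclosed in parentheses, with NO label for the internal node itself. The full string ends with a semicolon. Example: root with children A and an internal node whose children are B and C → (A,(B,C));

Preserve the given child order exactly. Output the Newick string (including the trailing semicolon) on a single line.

Answer: (A,(((F,V),M),K),(W,(X,Y),D,R));

Derivation:
internal I5 with children ['A', 'I4', 'I3']
  leaf 'A' → 'A'
  internal I4 with children ['I2', 'K']
    internal I2 with children ['I0', 'M']
      internal I0 with children ['F', 'V']
        leaf 'F' → 'F'
        leaf 'V' → 'V'
      → '(F,V)'
      leaf 'M' → 'M'
    → '((F,V),M)'
    leaf 'K' → 'K'
  → '(((F,V),M),K)'
  internal I3 with children ['W', 'I1', 'D', 'R']
    leaf 'W' → 'W'
    internal I1 with children ['X', 'Y']
      leaf 'X' → 'X'
      leaf 'Y' → 'Y'
    → '(X,Y)'
    leaf 'D' → 'D'
    leaf 'R' → 'R'
  → '(W,(X,Y),D,R)'
→ '(A,(((F,V),M),K),(W,(X,Y),D,R))'
Final: (A,(((F,V),M),K),(W,(X,Y),D,R));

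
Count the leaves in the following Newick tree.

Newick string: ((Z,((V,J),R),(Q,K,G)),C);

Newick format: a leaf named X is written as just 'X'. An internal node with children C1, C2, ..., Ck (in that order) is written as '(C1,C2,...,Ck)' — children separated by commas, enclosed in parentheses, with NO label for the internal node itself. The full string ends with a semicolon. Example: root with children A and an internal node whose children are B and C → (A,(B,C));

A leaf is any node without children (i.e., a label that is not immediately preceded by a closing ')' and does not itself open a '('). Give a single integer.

Answer: 8

Derivation:
Newick: ((Z,((V,J),R),(Q,K,G)),C);
Scan left-to-right; a leaf is any maximal label run not followed by '(':
  pos 2: leaf 'Z' → count = 1
  pos 6: leaf 'V' → count = 2
  pos 8: leaf 'J' → count = 3
  pos 11: leaf 'R' → count = 4
  pos 15: leaf 'Q' → count = 5
  pos 17: leaf 'K' → count = 6
  pos 19: leaf 'G' → count = 7
  pos 23: leaf 'C' → count = 8
Total leaves: 8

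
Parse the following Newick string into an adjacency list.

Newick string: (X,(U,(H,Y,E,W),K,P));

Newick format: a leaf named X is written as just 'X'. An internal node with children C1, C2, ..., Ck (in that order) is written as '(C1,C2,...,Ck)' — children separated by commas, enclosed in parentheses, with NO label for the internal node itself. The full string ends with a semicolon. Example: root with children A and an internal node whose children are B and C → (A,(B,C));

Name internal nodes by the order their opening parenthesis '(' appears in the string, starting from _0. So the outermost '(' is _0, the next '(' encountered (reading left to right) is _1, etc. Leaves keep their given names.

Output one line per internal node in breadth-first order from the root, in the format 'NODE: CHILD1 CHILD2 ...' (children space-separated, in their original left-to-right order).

Input: (X,(U,(H,Y,E,W),K,P));
Scanning left-to-right, naming '(' by encounter order:
  pos 0: '(' -> open internal node _0 (depth 1)
  pos 3: '(' -> open internal node _1 (depth 2)
  pos 6: '(' -> open internal node _2 (depth 3)
  pos 14: ')' -> close internal node _2 (now at depth 2)
  pos 19: ')' -> close internal node _1 (now at depth 1)
  pos 20: ')' -> close internal node _0 (now at depth 0)
Total internal nodes: 3
BFS adjacency from root:
  _0: X _1
  _1: U _2 K P
  _2: H Y E W

Answer: _0: X _1
_1: U _2 K P
_2: H Y E W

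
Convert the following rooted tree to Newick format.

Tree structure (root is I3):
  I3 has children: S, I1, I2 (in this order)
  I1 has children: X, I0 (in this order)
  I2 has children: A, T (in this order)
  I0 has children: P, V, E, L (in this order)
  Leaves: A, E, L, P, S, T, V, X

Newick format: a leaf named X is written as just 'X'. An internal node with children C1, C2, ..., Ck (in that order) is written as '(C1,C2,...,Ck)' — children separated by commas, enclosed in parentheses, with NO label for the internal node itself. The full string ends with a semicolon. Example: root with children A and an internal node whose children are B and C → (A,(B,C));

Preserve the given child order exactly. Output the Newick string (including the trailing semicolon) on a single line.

Answer: (S,(X,(P,V,E,L)),(A,T));

Derivation:
internal I3 with children ['S', 'I1', 'I2']
  leaf 'S' → 'S'
  internal I1 with children ['X', 'I0']
    leaf 'X' → 'X'
    internal I0 with children ['P', 'V', 'E', 'L']
      leaf 'P' → 'P'
      leaf 'V' → 'V'
      leaf 'E' → 'E'
      leaf 'L' → 'L'
    → '(P,V,E,L)'
  → '(X,(P,V,E,L))'
  internal I2 with children ['A', 'T']
    leaf 'A' → 'A'
    leaf 'T' → 'T'
  → '(A,T)'
→ '(S,(X,(P,V,E,L)),(A,T))'
Final: (S,(X,(P,V,E,L)),(A,T));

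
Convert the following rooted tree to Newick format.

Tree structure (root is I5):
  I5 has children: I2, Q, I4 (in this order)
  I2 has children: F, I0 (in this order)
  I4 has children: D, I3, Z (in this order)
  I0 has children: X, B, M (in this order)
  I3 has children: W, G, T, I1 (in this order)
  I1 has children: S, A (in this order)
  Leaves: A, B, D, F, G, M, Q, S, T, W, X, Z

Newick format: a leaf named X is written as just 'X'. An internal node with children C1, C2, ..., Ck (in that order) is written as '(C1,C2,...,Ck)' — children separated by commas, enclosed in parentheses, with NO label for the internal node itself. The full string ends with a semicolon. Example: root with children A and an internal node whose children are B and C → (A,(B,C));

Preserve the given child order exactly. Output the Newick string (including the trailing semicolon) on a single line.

Answer: ((F,(X,B,M)),Q,(D,(W,G,T,(S,A)),Z));

Derivation:
internal I5 with children ['I2', 'Q', 'I4']
  internal I2 with children ['F', 'I0']
    leaf 'F' → 'F'
    internal I0 with children ['X', 'B', 'M']
      leaf 'X' → 'X'
      leaf 'B' → 'B'
      leaf 'M' → 'M'
    → '(X,B,M)'
  → '(F,(X,B,M))'
  leaf 'Q' → 'Q'
  internal I4 with children ['D', 'I3', 'Z']
    leaf 'D' → 'D'
    internal I3 with children ['W', 'G', 'T', 'I1']
      leaf 'W' → 'W'
      leaf 'G' → 'G'
      leaf 'T' → 'T'
      internal I1 with children ['S', 'A']
        leaf 'S' → 'S'
        leaf 'A' → 'A'
      → '(S,A)'
    → '(W,G,T,(S,A))'
    leaf 'Z' → 'Z'
  → '(D,(W,G,T,(S,A)),Z)'
→ '((F,(X,B,M)),Q,(D,(W,G,T,(S,A)),Z))'
Final: ((F,(X,B,M)),Q,(D,(W,G,T,(S,A)),Z));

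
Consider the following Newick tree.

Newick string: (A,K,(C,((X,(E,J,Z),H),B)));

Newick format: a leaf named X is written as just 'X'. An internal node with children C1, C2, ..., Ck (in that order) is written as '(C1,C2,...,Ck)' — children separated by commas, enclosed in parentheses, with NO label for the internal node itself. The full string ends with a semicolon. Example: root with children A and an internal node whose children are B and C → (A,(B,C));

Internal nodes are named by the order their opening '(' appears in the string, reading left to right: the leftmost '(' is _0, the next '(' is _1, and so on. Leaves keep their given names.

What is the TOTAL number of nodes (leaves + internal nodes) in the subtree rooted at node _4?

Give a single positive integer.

Newick: (A,K,(C,((X,(E,J,Z),H),B)));
Locate _4: it is the '(' at position 12 (the 5th '(' reading left to right).
Query: subtree rooted at _4
_4: subtree_size = 1 + 3
  E: subtree_size = 1 + 0
  J: subtree_size = 1 + 0
  Z: subtree_size = 1 + 0
Total subtree size of _4: 4

Answer: 4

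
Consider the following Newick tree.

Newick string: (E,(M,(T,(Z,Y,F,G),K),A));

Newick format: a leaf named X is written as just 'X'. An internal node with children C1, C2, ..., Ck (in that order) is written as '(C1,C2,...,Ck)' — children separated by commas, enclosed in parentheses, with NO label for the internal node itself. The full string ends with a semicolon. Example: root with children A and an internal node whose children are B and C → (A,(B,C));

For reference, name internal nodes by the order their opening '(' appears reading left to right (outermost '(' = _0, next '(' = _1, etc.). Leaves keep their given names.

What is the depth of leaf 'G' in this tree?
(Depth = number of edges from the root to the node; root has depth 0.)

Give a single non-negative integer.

Newick: (E,(M,(T,(Z,Y,F,G),K),A));
Naming internals by '(' encounter order: outermost '(' = _0, next = _1, ...
Query node: G
Path from root: _0 -> _1 -> _2 -> _3 -> G
Depth of G: 4 (number of edges from root)

Answer: 4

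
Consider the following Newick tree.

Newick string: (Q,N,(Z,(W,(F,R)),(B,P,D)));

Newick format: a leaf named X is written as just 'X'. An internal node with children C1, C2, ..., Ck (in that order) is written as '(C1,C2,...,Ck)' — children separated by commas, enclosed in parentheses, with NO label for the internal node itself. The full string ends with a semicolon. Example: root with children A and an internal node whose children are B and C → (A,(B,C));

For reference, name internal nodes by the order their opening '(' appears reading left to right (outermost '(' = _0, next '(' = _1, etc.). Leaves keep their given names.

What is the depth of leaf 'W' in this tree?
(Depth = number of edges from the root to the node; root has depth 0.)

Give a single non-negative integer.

Answer: 3

Derivation:
Newick: (Q,N,(Z,(W,(F,R)),(B,P,D)));
Naming internals by '(' encounter order: outermost '(' = _0, next = _1, ...
Query node: W
Path from root: _0 -> _1 -> _2 -> W
Depth of W: 3 (number of edges from root)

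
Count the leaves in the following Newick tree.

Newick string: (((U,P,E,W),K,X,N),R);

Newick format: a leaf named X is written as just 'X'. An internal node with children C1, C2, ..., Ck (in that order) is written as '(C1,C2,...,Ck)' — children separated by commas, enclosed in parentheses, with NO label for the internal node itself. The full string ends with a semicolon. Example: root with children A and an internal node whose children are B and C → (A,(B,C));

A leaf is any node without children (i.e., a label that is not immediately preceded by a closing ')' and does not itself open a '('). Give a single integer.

Answer: 8

Derivation:
Newick: (((U,P,E,W),K,X,N),R);
Scan left-to-right; a leaf is any maximal label run not followed by '(':
  pos 3: leaf 'U' → count = 1
  pos 5: leaf 'P' → count = 2
  pos 7: leaf 'E' → count = 3
  pos 9: leaf 'W' → count = 4
  pos 12: leaf 'K' → count = 5
  pos 14: leaf 'X' → count = 6
  pos 16: leaf 'N' → count = 7
  pos 19: leaf 'R' → count = 8
Total leaves: 8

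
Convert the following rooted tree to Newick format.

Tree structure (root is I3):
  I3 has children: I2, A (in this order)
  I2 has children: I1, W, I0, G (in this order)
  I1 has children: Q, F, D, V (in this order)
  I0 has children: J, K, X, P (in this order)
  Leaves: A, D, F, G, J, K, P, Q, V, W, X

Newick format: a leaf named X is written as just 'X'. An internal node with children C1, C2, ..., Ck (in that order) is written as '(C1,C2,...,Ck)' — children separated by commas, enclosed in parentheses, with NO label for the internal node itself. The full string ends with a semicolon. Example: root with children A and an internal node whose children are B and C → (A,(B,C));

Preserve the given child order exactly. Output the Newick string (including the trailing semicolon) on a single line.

Answer: (((Q,F,D,V),W,(J,K,X,P),G),A);

Derivation:
internal I3 with children ['I2', 'A']
  internal I2 with children ['I1', 'W', 'I0', 'G']
    internal I1 with children ['Q', 'F', 'D', 'V']
      leaf 'Q' → 'Q'
      leaf 'F' → 'F'
      leaf 'D' → 'D'
      leaf 'V' → 'V'
    → '(Q,F,D,V)'
    leaf 'W' → 'W'
    internal I0 with children ['J', 'K', 'X', 'P']
      leaf 'J' → 'J'
      leaf 'K' → 'K'
      leaf 'X' → 'X'
      leaf 'P' → 'P'
    → '(J,K,X,P)'
    leaf 'G' → 'G'
  → '((Q,F,D,V),W,(J,K,X,P),G)'
  leaf 'A' → 'A'
→ '(((Q,F,D,V),W,(J,K,X,P),G),A)'
Final: (((Q,F,D,V),W,(J,K,X,P),G),A);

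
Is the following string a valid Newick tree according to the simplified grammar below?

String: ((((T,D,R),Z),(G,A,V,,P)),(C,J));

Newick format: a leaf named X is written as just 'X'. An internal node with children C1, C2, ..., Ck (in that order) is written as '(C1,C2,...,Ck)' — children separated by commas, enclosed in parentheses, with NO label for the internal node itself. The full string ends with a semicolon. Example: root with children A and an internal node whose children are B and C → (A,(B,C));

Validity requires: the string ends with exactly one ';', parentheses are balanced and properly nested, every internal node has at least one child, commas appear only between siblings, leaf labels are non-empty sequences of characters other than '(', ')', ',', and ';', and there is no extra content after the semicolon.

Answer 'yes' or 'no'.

Answer: no

Derivation:
Input: ((((T,D,R),Z),(G,A,V,,P)),(C,J));
Paren balance: 6 '(' vs 6 ')' OK
Ends with single ';': True
Full parse: FAILS (empty leaf label at pos 21)
Valid: False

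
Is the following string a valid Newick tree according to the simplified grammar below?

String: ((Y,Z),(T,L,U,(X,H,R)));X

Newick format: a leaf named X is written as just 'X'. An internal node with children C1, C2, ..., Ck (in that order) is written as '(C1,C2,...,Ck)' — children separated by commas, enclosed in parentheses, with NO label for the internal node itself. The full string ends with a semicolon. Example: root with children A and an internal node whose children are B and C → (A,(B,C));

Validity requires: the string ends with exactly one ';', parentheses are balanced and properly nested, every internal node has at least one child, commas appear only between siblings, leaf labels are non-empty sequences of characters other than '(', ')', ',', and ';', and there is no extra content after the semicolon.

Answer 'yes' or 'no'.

Answer: no

Derivation:
Input: ((Y,Z),(T,L,U,(X,H,R)));X
Paren balance: 4 '(' vs 4 ')' OK
Ends with single ';': False
Full parse: FAILS (must end with ;)
Valid: False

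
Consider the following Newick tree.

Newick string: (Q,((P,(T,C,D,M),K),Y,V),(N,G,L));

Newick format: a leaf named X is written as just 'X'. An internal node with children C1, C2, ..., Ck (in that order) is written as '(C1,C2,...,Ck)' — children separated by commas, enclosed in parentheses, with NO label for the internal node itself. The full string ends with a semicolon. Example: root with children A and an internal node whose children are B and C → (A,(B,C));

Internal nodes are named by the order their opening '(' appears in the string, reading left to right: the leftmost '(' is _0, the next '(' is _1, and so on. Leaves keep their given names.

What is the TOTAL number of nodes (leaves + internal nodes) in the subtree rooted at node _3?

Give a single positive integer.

Answer: 5

Derivation:
Newick: (Q,((P,(T,C,D,M),K),Y,V),(N,G,L));
Locate _3: it is the '(' at position 7 (the 4th '(' reading left to right).
Query: subtree rooted at _3
_3: subtree_size = 1 + 4
  T: subtree_size = 1 + 0
  C: subtree_size = 1 + 0
  D: subtree_size = 1 + 0
  M: subtree_size = 1 + 0
Total subtree size of _3: 5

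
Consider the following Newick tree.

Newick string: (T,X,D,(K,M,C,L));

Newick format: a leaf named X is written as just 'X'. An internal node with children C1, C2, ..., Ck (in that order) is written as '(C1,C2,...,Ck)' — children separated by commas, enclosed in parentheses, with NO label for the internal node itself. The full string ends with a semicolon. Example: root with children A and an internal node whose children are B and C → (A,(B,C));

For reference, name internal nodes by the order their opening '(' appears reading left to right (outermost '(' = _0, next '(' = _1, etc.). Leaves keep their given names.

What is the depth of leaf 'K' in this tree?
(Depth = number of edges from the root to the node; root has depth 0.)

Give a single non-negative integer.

Newick: (T,X,D,(K,M,C,L));
Naming internals by '(' encounter order: outermost '(' = _0, next = _1, ...
Query node: K
Path from root: _0 -> _1 -> K
Depth of K: 2 (number of edges from root)

Answer: 2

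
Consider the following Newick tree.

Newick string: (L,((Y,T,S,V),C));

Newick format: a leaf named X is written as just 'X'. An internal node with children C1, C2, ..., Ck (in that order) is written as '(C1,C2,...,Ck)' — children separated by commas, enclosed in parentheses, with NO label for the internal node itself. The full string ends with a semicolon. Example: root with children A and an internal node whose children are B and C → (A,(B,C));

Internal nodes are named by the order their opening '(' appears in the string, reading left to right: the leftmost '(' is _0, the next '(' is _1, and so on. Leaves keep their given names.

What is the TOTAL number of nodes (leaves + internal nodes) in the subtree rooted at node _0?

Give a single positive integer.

Answer: 9

Derivation:
Newick: (L,((Y,T,S,V),C));
Locate _0: it is the '(' at position 0 (the 1st '(' reading left to right).
Query: subtree rooted at _0
_0: subtree_size = 1 + 8
  L: subtree_size = 1 + 0
  _1: subtree_size = 1 + 6
    _2: subtree_size = 1 + 4
      Y: subtree_size = 1 + 0
      T: subtree_size = 1 + 0
      S: subtree_size = 1 + 0
      V: subtree_size = 1 + 0
    C: subtree_size = 1 + 0
Total subtree size of _0: 9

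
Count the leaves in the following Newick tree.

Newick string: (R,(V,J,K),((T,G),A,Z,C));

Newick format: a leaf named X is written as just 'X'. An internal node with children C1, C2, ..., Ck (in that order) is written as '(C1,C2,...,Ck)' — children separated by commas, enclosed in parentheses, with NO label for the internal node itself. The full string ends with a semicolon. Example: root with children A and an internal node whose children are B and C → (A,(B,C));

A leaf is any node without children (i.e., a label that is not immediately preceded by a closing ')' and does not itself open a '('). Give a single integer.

Newick: (R,(V,J,K),((T,G),A,Z,C));
Scan left-to-right; a leaf is any maximal label run not followed by '(':
  pos 1: leaf 'R' → count = 1
  pos 4: leaf 'V' → count = 2
  pos 6: leaf 'J' → count = 3
  pos 8: leaf 'K' → count = 4
  pos 13: leaf 'T' → count = 5
  pos 15: leaf 'G' → count = 6
  pos 18: leaf 'A' → count = 7
  pos 20: leaf 'Z' → count = 8
  pos 22: leaf 'C' → count = 9
Total leaves: 9

Answer: 9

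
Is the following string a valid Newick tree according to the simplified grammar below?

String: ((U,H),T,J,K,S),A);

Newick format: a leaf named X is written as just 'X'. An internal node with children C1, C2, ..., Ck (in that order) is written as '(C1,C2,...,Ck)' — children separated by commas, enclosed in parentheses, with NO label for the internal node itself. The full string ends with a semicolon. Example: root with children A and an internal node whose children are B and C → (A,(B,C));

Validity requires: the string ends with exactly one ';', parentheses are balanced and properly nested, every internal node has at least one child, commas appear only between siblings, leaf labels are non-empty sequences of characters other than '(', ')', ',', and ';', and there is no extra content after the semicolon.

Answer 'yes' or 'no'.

Input: ((U,H),T,J,K,S),A);
Paren balance: 2 '(' vs 3 ')' MISMATCH
Ends with single ';': True
Full parse: FAILS (extra content after tree at pos 15)
Valid: False

Answer: no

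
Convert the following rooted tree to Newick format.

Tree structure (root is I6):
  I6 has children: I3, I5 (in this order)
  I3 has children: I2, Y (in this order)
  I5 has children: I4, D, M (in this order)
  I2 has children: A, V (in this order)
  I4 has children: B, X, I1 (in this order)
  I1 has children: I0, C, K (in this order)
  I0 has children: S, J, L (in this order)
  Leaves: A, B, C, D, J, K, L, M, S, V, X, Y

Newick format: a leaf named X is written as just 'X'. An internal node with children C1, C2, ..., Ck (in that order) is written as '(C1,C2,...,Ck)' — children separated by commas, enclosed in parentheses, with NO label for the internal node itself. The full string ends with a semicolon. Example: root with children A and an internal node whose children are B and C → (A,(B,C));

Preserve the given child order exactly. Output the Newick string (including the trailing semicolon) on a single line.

Answer: (((A,V),Y),((B,X,((S,J,L),C,K)),D,M));

Derivation:
internal I6 with children ['I3', 'I5']
  internal I3 with children ['I2', 'Y']
    internal I2 with children ['A', 'V']
      leaf 'A' → 'A'
      leaf 'V' → 'V'
    → '(A,V)'
    leaf 'Y' → 'Y'
  → '((A,V),Y)'
  internal I5 with children ['I4', 'D', 'M']
    internal I4 with children ['B', 'X', 'I1']
      leaf 'B' → 'B'
      leaf 'X' → 'X'
      internal I1 with children ['I0', 'C', 'K']
        internal I0 with children ['S', 'J', 'L']
          leaf 'S' → 'S'
          leaf 'J' → 'J'
          leaf 'L' → 'L'
        → '(S,J,L)'
        leaf 'C' → 'C'
        leaf 'K' → 'K'
      → '((S,J,L),C,K)'
    → '(B,X,((S,J,L),C,K))'
    leaf 'D' → 'D'
    leaf 'M' → 'M'
  → '((B,X,((S,J,L),C,K)),D,M)'
→ '(((A,V),Y),((B,X,((S,J,L),C,K)),D,M))'
Final: (((A,V),Y),((B,X,((S,J,L),C,K)),D,M));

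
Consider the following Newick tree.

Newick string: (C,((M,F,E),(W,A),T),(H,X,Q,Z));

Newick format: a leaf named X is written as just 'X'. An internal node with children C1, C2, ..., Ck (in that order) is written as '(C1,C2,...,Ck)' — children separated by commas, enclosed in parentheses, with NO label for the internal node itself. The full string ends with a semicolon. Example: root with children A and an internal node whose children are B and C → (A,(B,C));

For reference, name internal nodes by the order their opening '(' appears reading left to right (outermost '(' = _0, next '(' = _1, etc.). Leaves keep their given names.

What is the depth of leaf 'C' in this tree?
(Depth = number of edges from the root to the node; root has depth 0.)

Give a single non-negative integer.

Answer: 1

Derivation:
Newick: (C,((M,F,E),(W,A),T),(H,X,Q,Z));
Naming internals by '(' encounter order: outermost '(' = _0, next = _1, ...
Query node: C
Path from root: _0 -> C
Depth of C: 1 (number of edges from root)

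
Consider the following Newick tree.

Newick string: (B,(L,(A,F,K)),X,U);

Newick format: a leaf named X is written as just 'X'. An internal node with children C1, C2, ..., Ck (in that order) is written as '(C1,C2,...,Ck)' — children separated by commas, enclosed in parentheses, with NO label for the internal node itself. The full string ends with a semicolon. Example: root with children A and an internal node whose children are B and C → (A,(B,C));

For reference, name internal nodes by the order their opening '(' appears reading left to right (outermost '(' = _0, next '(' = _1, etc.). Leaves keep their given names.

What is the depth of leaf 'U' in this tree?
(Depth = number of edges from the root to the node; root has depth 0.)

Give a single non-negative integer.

Answer: 1

Derivation:
Newick: (B,(L,(A,F,K)),X,U);
Naming internals by '(' encounter order: outermost '(' = _0, next = _1, ...
Query node: U
Path from root: _0 -> U
Depth of U: 1 (number of edges from root)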